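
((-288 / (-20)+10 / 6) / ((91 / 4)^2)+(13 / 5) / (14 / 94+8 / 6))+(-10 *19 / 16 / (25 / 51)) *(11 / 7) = -1507094467 / 41537496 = -36.28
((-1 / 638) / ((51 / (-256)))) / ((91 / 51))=128 / 29029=0.00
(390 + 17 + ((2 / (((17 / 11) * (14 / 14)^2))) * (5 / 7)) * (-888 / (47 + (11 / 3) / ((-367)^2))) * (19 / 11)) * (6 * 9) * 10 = 11496933018540 / 56498701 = 203490.22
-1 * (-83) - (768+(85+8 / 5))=-3858 / 5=-771.60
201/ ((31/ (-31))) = -201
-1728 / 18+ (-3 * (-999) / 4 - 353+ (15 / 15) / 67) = 80471 / 268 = 300.26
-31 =-31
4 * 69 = 276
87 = 87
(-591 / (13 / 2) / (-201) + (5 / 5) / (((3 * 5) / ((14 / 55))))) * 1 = 337244 / 718575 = 0.47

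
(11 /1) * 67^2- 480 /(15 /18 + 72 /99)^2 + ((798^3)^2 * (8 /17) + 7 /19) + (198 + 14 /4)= 832847298044659042628393 /6853414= 121522980815788896.25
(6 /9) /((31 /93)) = 2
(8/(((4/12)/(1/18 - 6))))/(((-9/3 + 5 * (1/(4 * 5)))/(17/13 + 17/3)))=465664/1287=361.82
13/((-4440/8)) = -13/555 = -0.02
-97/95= -1.02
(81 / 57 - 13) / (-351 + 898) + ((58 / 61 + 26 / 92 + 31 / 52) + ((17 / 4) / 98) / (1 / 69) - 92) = -6479488332111 / 74306707384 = -87.20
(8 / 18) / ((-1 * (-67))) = 0.01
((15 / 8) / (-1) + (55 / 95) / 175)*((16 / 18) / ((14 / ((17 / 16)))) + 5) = -9.48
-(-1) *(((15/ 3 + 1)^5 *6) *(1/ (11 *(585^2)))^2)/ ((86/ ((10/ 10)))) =32/ 835891216875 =0.00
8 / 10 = 4 / 5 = 0.80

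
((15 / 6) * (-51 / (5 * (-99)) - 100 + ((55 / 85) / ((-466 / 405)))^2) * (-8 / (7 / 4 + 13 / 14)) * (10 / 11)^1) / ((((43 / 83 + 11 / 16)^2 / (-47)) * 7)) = -683774485295857666048 / 218972830766545845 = -3122.65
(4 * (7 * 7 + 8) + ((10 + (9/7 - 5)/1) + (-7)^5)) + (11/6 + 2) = -695893/42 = -16568.88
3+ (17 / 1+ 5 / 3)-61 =-118 / 3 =-39.33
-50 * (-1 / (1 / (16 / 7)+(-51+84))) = 160 / 107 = 1.50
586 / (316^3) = 293 / 15777248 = 0.00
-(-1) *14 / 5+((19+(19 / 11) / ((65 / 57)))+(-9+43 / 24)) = 55277 / 3432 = 16.11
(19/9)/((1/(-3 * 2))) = -38/3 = -12.67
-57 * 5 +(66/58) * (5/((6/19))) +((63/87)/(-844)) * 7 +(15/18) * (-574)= -745.32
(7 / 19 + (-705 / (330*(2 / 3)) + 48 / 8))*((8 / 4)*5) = 13225 / 418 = 31.64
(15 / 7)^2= 225 / 49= 4.59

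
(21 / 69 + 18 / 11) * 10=4910 / 253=19.41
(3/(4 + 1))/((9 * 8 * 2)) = 1/240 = 0.00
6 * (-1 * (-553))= 3318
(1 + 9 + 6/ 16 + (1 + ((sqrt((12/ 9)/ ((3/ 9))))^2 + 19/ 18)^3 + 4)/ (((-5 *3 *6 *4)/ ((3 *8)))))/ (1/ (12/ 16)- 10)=-62437/ 379080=-0.16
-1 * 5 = -5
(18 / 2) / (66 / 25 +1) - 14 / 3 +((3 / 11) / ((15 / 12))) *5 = -3313 / 3003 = -1.10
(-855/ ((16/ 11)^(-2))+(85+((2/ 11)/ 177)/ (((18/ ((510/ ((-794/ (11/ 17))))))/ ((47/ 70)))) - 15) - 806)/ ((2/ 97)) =-88154657941655/ 714214116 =-123428.89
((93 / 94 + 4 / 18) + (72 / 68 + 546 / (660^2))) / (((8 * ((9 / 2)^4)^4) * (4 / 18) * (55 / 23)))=4655281572352 / 246328690902259812053625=0.00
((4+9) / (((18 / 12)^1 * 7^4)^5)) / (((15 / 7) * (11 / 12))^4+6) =106496 / 103679110537360685751123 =0.00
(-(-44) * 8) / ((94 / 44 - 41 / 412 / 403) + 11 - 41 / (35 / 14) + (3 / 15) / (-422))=-135650083712 / 1257983897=-107.83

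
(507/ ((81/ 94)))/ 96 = 7943/ 1296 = 6.13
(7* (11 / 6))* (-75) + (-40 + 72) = -1861 / 2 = -930.50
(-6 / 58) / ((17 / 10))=-30 / 493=-0.06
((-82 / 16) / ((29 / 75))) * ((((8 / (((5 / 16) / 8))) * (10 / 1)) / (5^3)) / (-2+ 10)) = -3936 / 145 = -27.14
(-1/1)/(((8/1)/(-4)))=1/2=0.50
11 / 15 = 0.73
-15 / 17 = -0.88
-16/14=-8/7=-1.14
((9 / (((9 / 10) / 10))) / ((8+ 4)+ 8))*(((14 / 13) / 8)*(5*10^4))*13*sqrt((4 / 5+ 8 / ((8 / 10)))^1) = 262500*sqrt(30) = 1437771.71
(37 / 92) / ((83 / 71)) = 2627 / 7636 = 0.34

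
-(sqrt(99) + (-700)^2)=-490000- 3 * sqrt(11)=-490009.95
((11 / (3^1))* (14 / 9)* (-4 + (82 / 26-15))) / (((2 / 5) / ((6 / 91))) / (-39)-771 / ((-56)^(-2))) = 22660 / 606191079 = 0.00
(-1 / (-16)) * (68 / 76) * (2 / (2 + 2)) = 17 / 608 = 0.03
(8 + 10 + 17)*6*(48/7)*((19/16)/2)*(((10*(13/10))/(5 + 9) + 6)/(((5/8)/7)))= 66348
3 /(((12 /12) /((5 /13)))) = 15 /13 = 1.15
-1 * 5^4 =-625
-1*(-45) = 45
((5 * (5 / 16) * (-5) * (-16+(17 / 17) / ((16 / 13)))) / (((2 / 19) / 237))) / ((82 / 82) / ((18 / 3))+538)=410335875 / 826624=496.40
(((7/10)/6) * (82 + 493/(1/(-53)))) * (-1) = 182329/60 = 3038.82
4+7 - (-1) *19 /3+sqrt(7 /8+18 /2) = sqrt(158) /4+52 /3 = 20.48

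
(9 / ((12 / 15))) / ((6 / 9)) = 135 / 8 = 16.88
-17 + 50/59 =-953/59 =-16.15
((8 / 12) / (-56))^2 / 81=1 / 571536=0.00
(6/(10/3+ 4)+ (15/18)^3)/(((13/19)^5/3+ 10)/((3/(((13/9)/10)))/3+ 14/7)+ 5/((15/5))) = 238327004849/476515282122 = 0.50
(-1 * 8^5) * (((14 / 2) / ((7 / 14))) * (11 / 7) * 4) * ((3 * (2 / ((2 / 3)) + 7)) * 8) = -692060160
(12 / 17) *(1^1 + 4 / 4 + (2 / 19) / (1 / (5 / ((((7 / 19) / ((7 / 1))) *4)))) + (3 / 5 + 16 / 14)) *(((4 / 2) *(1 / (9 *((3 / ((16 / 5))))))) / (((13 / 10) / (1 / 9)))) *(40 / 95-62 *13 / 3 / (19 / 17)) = -5752576 / 268515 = -21.42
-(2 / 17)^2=-4 / 289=-0.01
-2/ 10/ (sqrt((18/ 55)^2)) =-11/ 18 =-0.61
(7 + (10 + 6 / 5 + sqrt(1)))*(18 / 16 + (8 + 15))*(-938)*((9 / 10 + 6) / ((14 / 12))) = -64241208 / 25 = -2569648.32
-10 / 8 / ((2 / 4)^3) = -10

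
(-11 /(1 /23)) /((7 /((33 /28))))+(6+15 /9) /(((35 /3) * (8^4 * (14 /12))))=-21373371 /501760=-42.60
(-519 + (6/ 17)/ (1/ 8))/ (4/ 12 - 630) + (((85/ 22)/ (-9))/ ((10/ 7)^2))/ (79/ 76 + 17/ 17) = 3531318799/ 4927739850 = 0.72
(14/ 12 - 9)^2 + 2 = 2281/ 36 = 63.36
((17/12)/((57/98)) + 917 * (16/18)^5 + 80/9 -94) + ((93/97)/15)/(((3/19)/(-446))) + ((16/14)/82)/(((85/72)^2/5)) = 245.70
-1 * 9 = -9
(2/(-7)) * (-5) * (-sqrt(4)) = -20/7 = -2.86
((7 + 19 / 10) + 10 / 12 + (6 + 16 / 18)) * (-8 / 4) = -1496 / 45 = -33.24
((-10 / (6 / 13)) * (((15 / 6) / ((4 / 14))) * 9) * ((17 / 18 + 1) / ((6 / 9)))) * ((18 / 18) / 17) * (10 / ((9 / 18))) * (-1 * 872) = 86791250 / 17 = 5105367.65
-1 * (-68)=68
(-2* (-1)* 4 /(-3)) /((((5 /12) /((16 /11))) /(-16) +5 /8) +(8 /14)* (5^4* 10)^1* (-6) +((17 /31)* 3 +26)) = 1777664 /14265966367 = 0.00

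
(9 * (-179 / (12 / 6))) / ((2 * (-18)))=22.38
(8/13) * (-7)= -56/13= -4.31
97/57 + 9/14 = 1871/798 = 2.34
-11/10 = -1.10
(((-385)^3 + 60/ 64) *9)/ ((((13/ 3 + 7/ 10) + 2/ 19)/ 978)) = -1145244968995725/ 11716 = -97750509473.86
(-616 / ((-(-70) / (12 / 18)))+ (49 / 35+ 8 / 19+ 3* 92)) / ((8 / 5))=77507 / 456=169.97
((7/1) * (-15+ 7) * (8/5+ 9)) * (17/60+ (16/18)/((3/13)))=-1656886/675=-2454.65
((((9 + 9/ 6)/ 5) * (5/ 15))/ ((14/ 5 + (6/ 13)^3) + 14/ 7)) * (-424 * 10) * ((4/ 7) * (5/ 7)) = -5822050/ 23541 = -247.32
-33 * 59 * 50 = -97350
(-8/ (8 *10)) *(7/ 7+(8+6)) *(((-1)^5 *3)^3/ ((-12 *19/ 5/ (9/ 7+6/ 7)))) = -2025/ 1064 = -1.90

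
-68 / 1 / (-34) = 2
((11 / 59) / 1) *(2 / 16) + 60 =28331 / 472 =60.02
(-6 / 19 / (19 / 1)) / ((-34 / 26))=78 / 6137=0.01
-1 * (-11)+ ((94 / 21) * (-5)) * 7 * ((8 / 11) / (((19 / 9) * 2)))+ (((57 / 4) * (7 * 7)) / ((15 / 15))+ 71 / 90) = 683.05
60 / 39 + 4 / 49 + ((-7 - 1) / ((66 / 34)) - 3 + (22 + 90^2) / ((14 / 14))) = 170616923 / 21021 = 8116.50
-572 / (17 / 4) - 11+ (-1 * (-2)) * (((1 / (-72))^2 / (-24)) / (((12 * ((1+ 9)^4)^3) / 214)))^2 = -689604644044799999999999999999999805367 / 4736678363136000000000000000000000000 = -145.59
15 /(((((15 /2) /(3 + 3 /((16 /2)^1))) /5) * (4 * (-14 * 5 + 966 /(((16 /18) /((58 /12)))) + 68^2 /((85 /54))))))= 675 /649618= 0.00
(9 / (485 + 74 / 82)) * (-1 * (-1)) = 369 / 19922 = 0.02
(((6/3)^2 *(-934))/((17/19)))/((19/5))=-18680/17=-1098.82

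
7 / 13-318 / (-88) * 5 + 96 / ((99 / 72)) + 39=72887 / 572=127.42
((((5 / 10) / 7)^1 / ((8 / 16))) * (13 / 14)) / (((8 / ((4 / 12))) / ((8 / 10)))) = 13 / 2940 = 0.00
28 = 28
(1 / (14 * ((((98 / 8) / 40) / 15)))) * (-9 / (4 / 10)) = -27000 / 343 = -78.72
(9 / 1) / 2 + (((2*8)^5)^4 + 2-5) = 2417851639229258349412355 / 2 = 1208925819614629174706178.00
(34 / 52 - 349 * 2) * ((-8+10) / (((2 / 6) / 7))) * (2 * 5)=-3807510 / 13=-292885.38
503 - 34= 469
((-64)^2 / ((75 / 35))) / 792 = 3584 / 1485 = 2.41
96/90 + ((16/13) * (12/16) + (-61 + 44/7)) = -52.72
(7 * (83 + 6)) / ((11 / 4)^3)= 39872 / 1331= 29.96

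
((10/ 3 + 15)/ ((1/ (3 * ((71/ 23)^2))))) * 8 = 2218040/ 529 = 4192.89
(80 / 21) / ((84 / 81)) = 180 / 49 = 3.67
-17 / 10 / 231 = -17 / 2310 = -0.01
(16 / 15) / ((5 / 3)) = 16 / 25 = 0.64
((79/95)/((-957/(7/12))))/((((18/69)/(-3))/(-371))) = -4718749/2181960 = -2.16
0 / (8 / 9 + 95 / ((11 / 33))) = 0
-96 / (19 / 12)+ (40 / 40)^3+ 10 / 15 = -3361 / 57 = -58.96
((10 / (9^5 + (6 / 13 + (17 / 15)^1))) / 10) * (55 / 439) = 975 / 459547834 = 0.00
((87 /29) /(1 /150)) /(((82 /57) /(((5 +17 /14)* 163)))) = 181871325 /574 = 316849.00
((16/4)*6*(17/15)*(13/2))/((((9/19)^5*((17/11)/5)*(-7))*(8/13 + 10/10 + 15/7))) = -484533478/531441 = -911.74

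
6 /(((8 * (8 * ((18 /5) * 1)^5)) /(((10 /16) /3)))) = 15625 /483729408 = 0.00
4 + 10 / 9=46 / 9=5.11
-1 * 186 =-186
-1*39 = -39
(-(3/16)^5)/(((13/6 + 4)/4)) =-0.00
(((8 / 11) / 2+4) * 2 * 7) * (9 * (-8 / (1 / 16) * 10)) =-7741440 / 11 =-703767.27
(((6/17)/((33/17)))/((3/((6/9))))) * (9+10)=76/99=0.77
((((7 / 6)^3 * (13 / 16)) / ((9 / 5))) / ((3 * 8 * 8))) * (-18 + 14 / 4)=-646555 / 11943936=-0.05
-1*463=-463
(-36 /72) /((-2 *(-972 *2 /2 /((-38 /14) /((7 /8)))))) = 19 /23814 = 0.00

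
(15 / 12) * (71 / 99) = 355 / 396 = 0.90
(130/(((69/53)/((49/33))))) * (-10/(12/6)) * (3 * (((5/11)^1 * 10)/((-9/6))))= 168805000/25047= 6739.53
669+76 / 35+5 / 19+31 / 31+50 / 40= 673.68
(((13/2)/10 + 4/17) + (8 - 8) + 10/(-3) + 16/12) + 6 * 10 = 20021/340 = 58.89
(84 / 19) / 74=42 / 703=0.06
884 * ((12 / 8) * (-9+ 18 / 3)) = -3978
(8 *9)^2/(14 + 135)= 5184/149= 34.79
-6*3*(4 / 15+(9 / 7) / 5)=-66 / 7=-9.43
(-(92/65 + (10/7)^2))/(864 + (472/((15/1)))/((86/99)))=-118336/30822519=-0.00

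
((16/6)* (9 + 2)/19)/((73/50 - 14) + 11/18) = -150/1159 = -0.13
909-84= 825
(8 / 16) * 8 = 4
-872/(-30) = 436/15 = 29.07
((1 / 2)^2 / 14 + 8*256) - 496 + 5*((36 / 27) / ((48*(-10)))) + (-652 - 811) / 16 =1472251 / 1008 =1460.57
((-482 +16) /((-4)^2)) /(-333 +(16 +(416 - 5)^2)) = -233 /1348832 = -0.00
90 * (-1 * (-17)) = 1530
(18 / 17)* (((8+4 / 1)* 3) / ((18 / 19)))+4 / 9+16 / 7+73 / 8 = 446311 / 8568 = 52.09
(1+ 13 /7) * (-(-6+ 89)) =-1660 /7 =-237.14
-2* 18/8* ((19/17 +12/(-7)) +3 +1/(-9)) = -2455/238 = -10.32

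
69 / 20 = 3.45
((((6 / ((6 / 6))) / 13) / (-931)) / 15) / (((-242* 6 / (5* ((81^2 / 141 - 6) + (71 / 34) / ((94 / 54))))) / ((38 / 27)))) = 22229 / 3325564242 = 0.00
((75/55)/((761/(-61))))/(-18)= 305/50226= 0.01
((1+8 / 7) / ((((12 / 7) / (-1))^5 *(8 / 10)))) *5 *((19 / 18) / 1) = -5702375 / 5971968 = -0.95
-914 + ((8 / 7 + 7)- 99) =-7034 / 7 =-1004.86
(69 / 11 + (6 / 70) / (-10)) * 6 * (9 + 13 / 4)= 506457 / 1100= 460.42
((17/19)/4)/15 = 17/1140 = 0.01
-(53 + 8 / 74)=-1965 / 37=-53.11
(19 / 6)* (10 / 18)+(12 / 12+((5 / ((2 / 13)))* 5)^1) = 4462 / 27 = 165.26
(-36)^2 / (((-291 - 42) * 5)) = -144 / 185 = -0.78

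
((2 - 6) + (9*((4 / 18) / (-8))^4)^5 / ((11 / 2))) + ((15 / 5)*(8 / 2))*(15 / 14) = 77195475583764556844875382791 / 8715618211070191901840769024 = 8.86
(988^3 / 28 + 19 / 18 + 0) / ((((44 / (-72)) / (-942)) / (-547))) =-2236256366416818 / 77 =-29042290472945.69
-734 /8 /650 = -367 /2600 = -0.14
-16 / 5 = -3.20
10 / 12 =5 / 6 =0.83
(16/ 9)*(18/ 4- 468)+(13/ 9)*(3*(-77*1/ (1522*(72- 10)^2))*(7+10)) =-14462621113/ 17551704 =-824.00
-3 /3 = -1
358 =358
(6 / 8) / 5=3 / 20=0.15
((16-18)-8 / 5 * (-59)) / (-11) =-42 / 5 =-8.40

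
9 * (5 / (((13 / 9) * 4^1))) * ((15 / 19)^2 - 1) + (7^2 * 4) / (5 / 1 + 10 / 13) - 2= 10221064 / 351975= 29.04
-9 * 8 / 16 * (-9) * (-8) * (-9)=2916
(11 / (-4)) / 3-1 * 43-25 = -827 / 12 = -68.92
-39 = -39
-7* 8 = -56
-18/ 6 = -3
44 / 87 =0.51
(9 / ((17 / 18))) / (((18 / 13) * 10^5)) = 117 / 1700000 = 0.00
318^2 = 101124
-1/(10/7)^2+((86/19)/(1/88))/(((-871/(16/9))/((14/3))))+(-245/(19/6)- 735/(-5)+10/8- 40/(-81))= 2248349836/33511725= 67.09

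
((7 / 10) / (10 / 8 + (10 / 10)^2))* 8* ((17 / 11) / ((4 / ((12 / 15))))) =1904 / 2475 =0.77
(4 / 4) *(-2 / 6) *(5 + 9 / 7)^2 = -1936 / 147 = -13.17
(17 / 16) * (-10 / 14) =-85 / 112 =-0.76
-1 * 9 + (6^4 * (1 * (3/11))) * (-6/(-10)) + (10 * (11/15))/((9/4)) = 206.33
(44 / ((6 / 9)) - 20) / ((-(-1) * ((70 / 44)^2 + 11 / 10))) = 111320 / 8787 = 12.67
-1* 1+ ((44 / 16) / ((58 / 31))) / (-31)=-243 / 232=-1.05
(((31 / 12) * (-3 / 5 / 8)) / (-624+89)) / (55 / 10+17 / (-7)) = 217 / 1840400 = 0.00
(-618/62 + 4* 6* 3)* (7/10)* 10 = 13461/31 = 434.23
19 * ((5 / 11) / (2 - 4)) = -95 / 22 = -4.32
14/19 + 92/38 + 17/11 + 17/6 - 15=-9359/1254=-7.46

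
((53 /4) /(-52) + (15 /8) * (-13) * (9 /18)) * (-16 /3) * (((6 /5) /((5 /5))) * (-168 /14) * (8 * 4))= -1987584 /65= -30578.22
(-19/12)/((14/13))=-247/168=-1.47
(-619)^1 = -619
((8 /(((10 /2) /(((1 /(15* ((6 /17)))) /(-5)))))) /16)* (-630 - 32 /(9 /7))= 50099 /20250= 2.47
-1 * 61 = -61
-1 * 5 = -5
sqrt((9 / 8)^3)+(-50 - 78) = -128+27*sqrt(2) / 32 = -126.81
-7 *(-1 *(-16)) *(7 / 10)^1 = -392 / 5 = -78.40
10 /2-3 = 2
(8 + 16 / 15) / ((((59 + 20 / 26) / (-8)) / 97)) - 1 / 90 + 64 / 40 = -2706899 / 23310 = -116.13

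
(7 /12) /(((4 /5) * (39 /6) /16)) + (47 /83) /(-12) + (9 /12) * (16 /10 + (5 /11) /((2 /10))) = 552173 /118690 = 4.65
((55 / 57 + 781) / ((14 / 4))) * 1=89144 / 399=223.42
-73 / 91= -0.80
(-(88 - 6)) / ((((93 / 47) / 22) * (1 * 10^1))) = -42394 / 465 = -91.17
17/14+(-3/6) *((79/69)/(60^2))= 1.21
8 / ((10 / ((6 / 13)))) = 24 / 65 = 0.37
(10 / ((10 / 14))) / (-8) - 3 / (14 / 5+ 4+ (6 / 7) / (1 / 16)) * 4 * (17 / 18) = -2.30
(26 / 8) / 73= 13 / 292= 0.04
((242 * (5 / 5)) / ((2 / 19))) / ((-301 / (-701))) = 1611599 / 301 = 5354.15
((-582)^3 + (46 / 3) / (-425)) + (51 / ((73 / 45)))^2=-1339438203230059 / 6794475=-197136379.67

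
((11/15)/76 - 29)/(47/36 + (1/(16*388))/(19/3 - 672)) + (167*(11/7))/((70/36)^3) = 11206457604610536/830660067909875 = 13.49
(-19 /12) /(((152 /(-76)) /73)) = 1387 /24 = 57.79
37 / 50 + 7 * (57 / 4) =10049 / 100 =100.49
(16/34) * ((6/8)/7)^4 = 81/1306144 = 0.00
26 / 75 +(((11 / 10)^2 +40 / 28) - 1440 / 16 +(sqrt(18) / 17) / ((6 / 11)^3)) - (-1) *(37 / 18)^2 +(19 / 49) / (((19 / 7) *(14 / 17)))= -8197571 / 99225 +1331 *sqrt(2) / 1224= -81.08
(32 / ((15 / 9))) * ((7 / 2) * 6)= 2016 / 5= 403.20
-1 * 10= -10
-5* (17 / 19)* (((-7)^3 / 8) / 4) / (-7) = -4165 / 608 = -6.85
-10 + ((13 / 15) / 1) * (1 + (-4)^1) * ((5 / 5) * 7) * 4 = -414 / 5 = -82.80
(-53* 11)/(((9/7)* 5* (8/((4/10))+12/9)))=-4081/960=-4.25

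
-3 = -3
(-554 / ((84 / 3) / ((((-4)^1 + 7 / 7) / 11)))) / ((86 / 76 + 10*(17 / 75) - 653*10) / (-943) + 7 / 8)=893341620 / 1290669149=0.69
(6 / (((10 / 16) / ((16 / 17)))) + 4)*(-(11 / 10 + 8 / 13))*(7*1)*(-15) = 2594382 / 1105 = 2347.86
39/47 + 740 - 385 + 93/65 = 1091431/3055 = 357.26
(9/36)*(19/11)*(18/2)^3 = 13851/44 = 314.80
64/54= 32/27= 1.19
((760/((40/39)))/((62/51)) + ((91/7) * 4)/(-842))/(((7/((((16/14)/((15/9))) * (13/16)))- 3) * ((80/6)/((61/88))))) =113538243663/34270881920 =3.31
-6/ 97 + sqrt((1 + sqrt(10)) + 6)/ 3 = -6/ 97 + sqrt(sqrt(10) + 7)/ 3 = 1.00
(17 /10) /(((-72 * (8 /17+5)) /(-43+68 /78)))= 15317 /84240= 0.18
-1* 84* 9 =-756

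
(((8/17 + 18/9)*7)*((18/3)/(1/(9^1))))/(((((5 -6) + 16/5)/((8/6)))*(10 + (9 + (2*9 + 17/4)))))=13.72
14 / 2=7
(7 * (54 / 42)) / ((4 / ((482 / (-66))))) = -723 / 44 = -16.43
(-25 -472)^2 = 247009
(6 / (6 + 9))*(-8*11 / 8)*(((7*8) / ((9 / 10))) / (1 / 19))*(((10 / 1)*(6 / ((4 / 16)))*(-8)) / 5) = 5992448 / 3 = 1997482.67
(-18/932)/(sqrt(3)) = -3 *sqrt(3)/466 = -0.01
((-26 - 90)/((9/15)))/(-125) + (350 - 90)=19616/75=261.55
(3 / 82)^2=9 / 6724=0.00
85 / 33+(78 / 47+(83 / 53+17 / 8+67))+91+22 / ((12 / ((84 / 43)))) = 4793312105 / 28277832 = 169.51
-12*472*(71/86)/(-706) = 100536/15179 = 6.62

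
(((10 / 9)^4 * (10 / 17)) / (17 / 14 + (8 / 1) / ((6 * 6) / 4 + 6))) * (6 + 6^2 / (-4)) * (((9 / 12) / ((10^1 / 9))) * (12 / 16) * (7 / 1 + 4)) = -481250 / 56151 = -8.57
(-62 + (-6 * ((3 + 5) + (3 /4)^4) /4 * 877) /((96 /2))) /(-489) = 791679 /1335296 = 0.59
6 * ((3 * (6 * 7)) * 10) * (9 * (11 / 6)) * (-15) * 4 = -7484400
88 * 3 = 264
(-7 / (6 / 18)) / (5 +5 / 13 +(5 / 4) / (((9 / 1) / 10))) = -4914 / 1585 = -3.10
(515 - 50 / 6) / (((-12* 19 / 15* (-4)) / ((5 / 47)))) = 125 / 141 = 0.89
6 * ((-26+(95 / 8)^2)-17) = 18819 / 32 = 588.09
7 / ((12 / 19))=133 / 12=11.08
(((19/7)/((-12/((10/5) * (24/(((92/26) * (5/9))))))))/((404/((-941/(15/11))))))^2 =89.00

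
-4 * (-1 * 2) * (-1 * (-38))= 304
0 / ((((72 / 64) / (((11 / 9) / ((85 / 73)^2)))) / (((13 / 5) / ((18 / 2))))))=0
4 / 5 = 0.80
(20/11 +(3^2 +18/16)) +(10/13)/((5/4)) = 14367/1144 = 12.56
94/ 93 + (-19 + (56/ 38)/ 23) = -728497/ 40641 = -17.93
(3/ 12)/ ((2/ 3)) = 0.38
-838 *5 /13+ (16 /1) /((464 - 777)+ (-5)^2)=-75433 /234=-322.36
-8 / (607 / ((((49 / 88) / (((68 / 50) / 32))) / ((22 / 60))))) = -0.47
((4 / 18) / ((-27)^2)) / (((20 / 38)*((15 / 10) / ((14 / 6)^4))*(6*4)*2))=45619 / 191318760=0.00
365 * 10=3650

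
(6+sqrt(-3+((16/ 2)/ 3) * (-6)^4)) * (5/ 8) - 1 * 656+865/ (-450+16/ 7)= -4100413/ 6268+5 * sqrt(3453)/ 8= -617.46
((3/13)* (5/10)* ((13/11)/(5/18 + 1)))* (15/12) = 135/1012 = 0.13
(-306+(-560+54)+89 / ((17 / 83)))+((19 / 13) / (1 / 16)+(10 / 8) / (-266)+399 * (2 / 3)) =-20713993 / 235144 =-88.09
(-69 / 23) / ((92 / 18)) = -27 / 46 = -0.59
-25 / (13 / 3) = -75 / 13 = -5.77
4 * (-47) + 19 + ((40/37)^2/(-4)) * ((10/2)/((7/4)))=-1627527/9583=-169.83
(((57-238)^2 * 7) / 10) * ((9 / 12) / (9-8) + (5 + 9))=13530293 / 40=338257.32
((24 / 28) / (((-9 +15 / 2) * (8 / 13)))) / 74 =-13 / 1036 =-0.01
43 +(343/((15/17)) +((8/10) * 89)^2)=412588/75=5501.17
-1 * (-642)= 642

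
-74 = -74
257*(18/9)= 514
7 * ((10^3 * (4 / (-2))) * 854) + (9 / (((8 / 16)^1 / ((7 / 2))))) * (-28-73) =-11962363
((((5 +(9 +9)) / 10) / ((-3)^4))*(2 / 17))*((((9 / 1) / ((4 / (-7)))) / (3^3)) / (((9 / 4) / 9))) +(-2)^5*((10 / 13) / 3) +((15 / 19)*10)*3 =78931183 / 5101785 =15.47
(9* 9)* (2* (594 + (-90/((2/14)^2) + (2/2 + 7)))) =-616896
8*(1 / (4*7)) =2 / 7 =0.29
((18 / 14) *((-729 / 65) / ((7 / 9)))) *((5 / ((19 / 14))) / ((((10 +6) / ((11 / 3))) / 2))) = -31.31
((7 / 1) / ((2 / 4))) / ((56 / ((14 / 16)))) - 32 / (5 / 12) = -12253 / 160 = -76.58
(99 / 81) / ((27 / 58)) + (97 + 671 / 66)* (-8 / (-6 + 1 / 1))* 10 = 417302 / 243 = 1717.29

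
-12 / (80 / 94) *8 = -564 / 5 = -112.80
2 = 2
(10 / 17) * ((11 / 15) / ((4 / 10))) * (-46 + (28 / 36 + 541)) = 245410 / 459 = 534.66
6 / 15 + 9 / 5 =11 / 5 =2.20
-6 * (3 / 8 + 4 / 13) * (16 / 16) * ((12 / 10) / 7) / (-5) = 639 / 4550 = 0.14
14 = 14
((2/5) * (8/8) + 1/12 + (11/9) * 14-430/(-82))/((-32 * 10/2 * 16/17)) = -2865299/18892800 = -0.15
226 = 226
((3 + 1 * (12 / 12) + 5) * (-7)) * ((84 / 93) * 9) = -15876 / 31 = -512.13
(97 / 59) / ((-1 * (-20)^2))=-97 / 23600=-0.00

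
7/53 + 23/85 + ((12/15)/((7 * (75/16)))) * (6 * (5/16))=70698/157675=0.45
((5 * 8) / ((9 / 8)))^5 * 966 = 1080452710400000 / 19683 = 54892684570.44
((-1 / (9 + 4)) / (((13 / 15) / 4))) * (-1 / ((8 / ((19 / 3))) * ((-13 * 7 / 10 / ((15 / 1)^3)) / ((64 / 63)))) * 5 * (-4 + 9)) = -285000000 / 107653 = -2647.39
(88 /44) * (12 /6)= 4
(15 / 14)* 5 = 75 / 14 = 5.36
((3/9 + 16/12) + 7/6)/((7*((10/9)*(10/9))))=459/1400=0.33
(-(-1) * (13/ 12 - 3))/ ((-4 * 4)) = 23/ 192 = 0.12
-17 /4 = -4.25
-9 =-9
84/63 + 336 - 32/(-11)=11228/33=340.24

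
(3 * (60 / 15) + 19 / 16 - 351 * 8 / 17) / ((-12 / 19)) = 785479 / 3264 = 240.65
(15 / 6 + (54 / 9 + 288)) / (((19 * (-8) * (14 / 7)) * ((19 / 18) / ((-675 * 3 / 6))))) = 3602475 / 11552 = 311.85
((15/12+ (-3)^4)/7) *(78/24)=611/16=38.19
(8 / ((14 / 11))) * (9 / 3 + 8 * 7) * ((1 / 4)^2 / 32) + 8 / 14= 1161 / 896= 1.30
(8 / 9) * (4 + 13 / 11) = 152 / 33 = 4.61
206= 206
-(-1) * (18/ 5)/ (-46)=-9/ 115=-0.08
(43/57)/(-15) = -43/855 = -0.05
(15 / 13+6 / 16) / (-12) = -53 / 416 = -0.13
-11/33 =-1/3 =-0.33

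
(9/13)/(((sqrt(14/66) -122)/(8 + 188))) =-7101864/6385145 -1764 *sqrt(231)/6385145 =-1.12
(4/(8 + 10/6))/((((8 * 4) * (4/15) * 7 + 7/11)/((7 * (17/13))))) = 33660/536471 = 0.06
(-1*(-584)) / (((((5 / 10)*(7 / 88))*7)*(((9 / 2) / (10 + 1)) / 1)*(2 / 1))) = 1130624 / 441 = 2563.77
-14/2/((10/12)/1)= -42/5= -8.40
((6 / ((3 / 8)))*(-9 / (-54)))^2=7.11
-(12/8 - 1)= -1/2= -0.50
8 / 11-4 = -36 / 11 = -3.27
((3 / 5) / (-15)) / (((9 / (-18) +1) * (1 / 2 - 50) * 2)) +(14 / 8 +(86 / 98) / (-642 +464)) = 1.75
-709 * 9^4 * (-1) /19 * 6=27910494 /19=1468973.37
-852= -852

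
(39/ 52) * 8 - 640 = -634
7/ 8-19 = -145/ 8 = -18.12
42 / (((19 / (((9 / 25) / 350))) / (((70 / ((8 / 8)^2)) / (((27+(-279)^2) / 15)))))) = 3 / 97850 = 0.00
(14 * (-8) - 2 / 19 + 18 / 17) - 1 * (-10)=-32638 / 323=-101.05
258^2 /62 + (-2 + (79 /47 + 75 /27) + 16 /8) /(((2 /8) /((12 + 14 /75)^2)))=274559408894 /73760625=3722.30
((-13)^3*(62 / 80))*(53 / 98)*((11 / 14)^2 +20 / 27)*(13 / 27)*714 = -5733337910417 / 13335840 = -429919.52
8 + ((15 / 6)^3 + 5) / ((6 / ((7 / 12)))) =10.01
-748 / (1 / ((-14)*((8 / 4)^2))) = 41888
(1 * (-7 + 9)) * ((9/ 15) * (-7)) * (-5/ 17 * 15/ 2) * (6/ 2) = 945/ 17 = 55.59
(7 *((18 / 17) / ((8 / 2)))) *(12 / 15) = 126 / 85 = 1.48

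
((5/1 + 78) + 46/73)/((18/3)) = 2035/146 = 13.94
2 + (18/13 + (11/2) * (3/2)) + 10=1125/52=21.63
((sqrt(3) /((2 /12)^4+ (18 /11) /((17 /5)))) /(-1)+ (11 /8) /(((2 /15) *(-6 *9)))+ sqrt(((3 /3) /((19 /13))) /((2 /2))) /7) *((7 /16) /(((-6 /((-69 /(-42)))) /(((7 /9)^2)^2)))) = -7889 *sqrt(247) /23934528+ 3037265 /362797056+ 10326701 *sqrt(3) /113555844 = 0.16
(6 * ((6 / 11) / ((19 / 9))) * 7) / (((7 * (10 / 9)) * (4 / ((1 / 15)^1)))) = 243 / 10450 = 0.02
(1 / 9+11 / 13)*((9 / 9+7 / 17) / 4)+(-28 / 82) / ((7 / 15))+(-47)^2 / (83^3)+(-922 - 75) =-15502318867312 / 15542886021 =-997.39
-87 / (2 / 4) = -174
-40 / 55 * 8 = -5.82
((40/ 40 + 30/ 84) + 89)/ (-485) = -253/ 1358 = -0.19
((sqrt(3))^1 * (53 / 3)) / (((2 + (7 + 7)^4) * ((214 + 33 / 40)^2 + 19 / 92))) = 975200 * sqrt(3) / 97869059382429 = 0.00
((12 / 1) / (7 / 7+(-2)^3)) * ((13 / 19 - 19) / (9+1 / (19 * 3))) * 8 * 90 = 4510080 / 1799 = 2506.99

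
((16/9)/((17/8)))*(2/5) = 256/765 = 0.33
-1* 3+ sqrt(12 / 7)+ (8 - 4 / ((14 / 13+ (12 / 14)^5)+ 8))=5.89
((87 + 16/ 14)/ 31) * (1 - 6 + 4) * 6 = -3702/ 217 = -17.06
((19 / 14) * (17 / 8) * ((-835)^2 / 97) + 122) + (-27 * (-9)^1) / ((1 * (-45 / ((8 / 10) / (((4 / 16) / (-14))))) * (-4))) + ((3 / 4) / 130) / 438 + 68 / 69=184887842110261 / 8892319800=20791.86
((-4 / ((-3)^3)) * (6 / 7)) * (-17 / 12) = -34 / 189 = -0.18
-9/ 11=-0.82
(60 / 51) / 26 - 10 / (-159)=3800 / 35139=0.11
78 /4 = 39 /2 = 19.50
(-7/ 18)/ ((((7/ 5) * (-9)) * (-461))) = -5/ 74682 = -0.00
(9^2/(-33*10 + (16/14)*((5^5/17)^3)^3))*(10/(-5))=-67239325973799/113686837721616029602410885458465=-0.00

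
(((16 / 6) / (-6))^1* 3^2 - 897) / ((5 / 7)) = -6307 / 5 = -1261.40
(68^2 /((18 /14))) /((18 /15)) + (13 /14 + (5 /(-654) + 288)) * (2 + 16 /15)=79994944 /20601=3883.06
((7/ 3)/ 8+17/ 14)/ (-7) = -253/ 1176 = -0.22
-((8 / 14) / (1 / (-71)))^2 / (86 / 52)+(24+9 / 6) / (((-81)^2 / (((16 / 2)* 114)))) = -1523309336 / 1536003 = -991.74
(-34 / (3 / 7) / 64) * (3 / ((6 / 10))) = -595 / 96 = -6.20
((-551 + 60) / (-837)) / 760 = 0.00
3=3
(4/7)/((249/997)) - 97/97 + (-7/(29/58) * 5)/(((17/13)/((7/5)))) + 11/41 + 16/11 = -961246780/13363581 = -71.93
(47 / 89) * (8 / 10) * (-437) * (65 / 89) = -1068028 / 7921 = -134.83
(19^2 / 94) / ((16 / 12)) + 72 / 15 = 14439 / 1880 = 7.68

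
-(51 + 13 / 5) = -268 / 5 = -53.60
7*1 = 7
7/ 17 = 0.41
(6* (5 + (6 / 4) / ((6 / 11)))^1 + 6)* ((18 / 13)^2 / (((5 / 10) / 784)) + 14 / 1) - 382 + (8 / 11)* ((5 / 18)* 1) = 2646405743 / 16731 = 158173.79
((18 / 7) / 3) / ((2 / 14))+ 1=7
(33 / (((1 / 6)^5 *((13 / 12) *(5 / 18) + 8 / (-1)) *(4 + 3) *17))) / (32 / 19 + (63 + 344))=-1053119232 / 1536670205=-0.69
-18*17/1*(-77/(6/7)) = 27489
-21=-21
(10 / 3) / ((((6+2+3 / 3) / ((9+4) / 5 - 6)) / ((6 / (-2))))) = 34 / 9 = 3.78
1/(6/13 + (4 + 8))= 13/162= 0.08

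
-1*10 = -10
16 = 16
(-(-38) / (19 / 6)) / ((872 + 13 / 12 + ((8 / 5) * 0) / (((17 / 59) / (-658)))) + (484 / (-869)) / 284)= 807696 / 58765361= 0.01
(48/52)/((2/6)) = 36/13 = 2.77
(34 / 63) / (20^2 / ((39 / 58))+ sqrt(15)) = 0.00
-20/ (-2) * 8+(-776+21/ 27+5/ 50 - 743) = -129431/ 90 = -1438.12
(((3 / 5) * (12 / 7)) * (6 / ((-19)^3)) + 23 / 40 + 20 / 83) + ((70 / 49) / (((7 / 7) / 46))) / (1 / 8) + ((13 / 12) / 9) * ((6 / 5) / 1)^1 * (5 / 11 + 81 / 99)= 8312014914619 / 15780912840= 526.71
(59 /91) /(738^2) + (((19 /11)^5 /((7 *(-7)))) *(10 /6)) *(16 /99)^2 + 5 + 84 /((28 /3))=283678452134261725 /20282533726418964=13.99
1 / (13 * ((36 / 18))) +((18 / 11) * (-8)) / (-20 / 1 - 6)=155 / 286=0.54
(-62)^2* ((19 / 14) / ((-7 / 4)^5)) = -37394432 / 117649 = -317.85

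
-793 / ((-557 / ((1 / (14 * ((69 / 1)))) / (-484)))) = -793 / 260422008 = -0.00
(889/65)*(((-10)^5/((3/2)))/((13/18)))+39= -213353409/169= -1262446.21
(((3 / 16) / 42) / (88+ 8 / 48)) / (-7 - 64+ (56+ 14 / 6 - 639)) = -9 / 115829840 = -0.00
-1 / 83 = -0.01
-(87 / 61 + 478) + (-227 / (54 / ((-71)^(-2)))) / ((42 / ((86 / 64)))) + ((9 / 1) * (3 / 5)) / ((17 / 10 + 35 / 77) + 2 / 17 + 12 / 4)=-105260499662744471 / 220025201606784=-478.40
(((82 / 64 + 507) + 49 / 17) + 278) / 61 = 429305 / 33184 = 12.94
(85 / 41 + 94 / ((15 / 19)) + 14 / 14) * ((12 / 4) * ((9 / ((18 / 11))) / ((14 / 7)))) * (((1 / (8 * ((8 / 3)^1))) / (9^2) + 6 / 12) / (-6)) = -35736437 / 425088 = -84.07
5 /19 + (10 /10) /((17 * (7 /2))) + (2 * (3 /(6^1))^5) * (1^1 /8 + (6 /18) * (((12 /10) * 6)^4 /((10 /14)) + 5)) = 213729681331 /2713200000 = 78.77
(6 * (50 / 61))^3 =27000000 / 226981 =118.95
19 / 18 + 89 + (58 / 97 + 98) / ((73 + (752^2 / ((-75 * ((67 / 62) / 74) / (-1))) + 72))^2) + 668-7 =8832392810472956248237447 / 11759972674638284447634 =751.06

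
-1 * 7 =-7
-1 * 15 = -15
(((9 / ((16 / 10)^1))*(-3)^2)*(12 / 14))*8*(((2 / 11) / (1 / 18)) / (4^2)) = 10935 / 154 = 71.01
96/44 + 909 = 10023/11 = 911.18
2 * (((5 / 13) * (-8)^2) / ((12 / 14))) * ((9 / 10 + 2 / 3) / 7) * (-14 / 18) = -10528 / 1053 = -10.00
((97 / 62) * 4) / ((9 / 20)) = 13.91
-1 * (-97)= 97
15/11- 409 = -407.64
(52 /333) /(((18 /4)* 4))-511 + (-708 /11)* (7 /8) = -37404985 /65934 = -567.31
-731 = -731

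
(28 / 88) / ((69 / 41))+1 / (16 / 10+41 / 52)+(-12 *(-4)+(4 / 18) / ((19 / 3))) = 548983 / 11286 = 48.64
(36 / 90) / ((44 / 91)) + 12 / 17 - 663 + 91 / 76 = -46918749 / 71060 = -660.27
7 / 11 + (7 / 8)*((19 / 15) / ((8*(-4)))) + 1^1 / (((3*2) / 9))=88777 / 42240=2.10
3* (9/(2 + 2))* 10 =135/2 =67.50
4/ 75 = 0.05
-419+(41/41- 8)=-426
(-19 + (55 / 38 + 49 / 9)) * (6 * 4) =-16564 / 57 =-290.60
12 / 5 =2.40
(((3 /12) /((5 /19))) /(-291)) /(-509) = 19 /2962380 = 0.00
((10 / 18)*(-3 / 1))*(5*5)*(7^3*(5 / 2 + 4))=-557375 / 6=-92895.83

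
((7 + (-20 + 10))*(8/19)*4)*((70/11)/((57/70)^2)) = -48.49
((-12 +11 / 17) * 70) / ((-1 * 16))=6755 / 136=49.67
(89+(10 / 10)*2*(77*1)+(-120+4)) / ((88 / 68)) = 2159 / 22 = 98.14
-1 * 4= -4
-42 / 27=-14 / 9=-1.56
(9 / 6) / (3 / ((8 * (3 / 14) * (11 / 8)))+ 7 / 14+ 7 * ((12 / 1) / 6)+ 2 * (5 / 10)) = 11 / 123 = 0.09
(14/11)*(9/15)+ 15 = 867/55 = 15.76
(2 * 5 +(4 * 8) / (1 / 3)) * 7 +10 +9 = 761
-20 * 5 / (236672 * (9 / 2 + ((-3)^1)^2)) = -25 / 798768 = -0.00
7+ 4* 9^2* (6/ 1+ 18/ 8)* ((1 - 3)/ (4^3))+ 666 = 18863/ 32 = 589.47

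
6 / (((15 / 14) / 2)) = 56 / 5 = 11.20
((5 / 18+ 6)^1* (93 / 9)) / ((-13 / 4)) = -7006 / 351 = -19.96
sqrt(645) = 25.40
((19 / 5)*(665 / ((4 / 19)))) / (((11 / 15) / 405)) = 291678975 / 44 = 6629067.61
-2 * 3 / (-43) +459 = 19743 / 43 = 459.14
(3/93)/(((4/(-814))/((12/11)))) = -222/31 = -7.16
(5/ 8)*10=25/ 4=6.25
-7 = -7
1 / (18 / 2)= 1 / 9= 0.11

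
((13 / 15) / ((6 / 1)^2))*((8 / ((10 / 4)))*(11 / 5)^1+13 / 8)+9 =994529 / 108000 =9.21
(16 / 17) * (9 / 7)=144 / 119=1.21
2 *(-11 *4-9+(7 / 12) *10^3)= 3182 / 3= 1060.67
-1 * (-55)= 55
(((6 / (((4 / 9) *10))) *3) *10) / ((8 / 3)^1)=243 / 16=15.19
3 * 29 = 87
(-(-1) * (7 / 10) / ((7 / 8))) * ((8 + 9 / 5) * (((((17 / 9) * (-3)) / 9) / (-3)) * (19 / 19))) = 3332 / 2025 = 1.65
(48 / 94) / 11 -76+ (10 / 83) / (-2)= -3261829 / 42911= -76.01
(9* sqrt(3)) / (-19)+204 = 204 - 9* sqrt(3) / 19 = 203.18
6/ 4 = 1.50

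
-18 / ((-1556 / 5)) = 45 / 778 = 0.06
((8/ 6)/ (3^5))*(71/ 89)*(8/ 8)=284/ 64881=0.00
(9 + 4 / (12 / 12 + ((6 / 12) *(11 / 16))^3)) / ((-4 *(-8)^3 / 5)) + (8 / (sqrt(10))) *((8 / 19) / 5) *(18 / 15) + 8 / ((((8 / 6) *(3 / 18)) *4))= 192 *sqrt(10) / 2375 + 630702583 / 69834752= 9.29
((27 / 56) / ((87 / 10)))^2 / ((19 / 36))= 18225 / 3131884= 0.01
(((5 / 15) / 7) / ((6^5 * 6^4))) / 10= 1 / 2116316160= 0.00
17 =17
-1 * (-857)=857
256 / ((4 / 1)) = 64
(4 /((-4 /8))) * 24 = -192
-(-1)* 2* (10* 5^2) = 500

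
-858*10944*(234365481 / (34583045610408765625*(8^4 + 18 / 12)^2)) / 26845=-462838344192 / 3278210848304266899083984375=-0.00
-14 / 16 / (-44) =7 / 352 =0.02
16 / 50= 8 / 25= 0.32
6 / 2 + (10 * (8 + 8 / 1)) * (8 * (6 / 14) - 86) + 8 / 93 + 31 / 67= -576088096 / 43617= -13207.88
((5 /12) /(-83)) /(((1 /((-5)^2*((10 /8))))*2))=-625 /7968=-0.08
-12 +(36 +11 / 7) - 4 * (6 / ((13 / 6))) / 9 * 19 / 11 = 23.45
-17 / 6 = -2.83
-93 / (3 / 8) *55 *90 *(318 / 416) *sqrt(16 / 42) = -8132850 *sqrt(42) / 91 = -579196.62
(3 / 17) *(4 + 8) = 36 / 17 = 2.12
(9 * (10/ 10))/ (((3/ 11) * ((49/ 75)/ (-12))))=-29700/ 49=-606.12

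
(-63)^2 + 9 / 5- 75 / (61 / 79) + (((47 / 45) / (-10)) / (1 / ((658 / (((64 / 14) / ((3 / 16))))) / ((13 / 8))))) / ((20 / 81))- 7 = 97942315873 / 25376000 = 3859.64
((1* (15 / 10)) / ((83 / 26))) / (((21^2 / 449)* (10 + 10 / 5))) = 0.04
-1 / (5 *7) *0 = 0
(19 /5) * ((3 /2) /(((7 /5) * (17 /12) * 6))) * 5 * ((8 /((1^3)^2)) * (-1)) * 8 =-18240 /119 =-153.28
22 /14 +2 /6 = 40 /21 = 1.90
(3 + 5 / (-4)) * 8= 14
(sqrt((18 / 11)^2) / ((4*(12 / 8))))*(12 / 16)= 0.20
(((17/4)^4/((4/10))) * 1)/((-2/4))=-417605/256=-1631.27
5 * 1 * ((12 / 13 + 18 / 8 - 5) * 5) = -2375 / 52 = -45.67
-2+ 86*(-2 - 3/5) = -1128/5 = -225.60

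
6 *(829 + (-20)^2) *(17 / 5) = 125358 / 5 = 25071.60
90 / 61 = 1.48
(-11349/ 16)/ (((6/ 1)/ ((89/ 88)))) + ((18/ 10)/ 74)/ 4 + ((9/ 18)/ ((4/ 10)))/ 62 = -119.54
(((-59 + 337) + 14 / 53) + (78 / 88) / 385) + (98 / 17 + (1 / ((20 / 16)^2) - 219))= 5011674803 / 76314700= 65.67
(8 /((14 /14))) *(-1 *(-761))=6088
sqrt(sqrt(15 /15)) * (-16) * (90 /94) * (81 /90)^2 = -2916 /235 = -12.41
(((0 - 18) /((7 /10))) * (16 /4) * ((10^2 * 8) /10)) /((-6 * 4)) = 2400 /7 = 342.86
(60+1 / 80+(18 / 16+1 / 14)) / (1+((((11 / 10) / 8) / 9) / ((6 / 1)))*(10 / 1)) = 925479 / 15505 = 59.69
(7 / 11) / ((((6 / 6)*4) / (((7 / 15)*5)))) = 49 / 132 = 0.37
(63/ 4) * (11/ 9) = 77/ 4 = 19.25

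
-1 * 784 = -784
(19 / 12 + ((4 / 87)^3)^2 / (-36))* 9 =24716693453417 / 1734504804036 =14.25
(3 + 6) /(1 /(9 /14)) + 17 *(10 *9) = 21501 /14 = 1535.79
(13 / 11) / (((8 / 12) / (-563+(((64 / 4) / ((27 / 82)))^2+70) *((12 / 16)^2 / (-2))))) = -21005855 / 9504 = -2210.21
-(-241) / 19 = 241 / 19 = 12.68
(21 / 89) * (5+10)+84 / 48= 1883 / 356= 5.29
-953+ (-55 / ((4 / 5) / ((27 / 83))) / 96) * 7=-10141997 / 10624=-954.63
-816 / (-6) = 136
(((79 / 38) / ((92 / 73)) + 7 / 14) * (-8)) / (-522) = 835 / 25346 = 0.03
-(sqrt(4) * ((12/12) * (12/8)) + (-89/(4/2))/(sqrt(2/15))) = -3 + 89 * sqrt(30)/4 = 118.87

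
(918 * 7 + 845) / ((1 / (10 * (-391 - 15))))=-29520260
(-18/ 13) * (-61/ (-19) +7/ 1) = -3492/ 247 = -14.14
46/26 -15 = -172/13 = -13.23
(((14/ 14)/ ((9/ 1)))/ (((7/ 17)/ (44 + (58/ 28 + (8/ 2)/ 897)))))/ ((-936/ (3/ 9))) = -0.00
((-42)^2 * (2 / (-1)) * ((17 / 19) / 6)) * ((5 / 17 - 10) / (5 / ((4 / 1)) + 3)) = 388080 / 323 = 1201.49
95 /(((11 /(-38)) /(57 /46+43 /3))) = -3878945 /759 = -5110.60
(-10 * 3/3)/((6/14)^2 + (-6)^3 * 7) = 490/74079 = 0.01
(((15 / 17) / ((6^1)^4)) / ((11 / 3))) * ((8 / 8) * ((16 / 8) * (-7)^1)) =-35 / 13464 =-0.00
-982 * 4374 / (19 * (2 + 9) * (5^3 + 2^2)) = -159.31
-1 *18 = -18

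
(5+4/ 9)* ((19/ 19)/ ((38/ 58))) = 1421/ 171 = 8.31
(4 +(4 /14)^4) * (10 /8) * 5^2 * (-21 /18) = -300625 /2058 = -146.08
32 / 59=0.54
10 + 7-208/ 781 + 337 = 276266/ 781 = 353.73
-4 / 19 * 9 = -36 / 19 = -1.89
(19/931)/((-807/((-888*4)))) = 1184/13181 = 0.09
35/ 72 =0.49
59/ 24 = 2.46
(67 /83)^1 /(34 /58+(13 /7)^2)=95207 /475922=0.20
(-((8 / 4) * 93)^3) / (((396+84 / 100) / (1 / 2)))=-26811900 / 3307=-8107.62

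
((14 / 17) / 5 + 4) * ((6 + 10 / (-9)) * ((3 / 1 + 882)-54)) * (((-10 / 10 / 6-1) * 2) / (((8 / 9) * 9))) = -1258411 / 255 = -4934.95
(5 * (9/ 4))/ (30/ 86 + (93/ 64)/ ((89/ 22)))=459240/ 28903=15.89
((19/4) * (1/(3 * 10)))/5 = 19/600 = 0.03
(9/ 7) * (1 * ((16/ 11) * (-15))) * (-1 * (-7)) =-2160/ 11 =-196.36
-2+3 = 1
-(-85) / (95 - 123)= -3.04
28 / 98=2 / 7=0.29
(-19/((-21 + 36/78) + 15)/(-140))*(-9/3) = 247/3360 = 0.07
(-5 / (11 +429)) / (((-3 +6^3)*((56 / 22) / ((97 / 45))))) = -97 / 2147040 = -0.00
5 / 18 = 0.28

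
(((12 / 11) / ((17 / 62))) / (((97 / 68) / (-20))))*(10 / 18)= -99200 / 3201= -30.99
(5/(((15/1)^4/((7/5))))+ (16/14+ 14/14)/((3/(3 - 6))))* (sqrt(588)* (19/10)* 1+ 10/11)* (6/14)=-14427194* sqrt(3)/590625 - 1518652/1819125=-43.14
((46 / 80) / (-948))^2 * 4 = 529 / 359481600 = 0.00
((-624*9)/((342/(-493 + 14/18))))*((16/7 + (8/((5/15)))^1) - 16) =11057280/133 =83137.44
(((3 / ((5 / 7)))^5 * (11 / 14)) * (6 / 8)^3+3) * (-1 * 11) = -1919308281 / 400000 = -4798.27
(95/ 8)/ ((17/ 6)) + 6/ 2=489/ 68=7.19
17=17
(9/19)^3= 729/6859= 0.11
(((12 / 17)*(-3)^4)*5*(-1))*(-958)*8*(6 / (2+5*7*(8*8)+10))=5837.48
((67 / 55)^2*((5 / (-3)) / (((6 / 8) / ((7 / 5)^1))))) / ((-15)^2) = -125692 / 6125625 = -0.02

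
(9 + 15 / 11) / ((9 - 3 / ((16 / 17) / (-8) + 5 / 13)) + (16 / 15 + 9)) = 100890 / 76219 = 1.32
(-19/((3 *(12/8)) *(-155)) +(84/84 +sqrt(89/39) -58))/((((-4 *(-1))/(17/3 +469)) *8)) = -7073453/8370 +89 *sqrt(3471)/234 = -822.69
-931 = -931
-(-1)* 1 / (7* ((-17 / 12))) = -12 / 119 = -0.10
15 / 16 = 0.94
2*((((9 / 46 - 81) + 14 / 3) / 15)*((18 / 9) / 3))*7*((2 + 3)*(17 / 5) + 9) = -3824548 / 3105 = -1231.74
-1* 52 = -52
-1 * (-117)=117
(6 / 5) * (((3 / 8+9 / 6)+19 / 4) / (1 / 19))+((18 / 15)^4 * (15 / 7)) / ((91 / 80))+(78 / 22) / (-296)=8034142563 / 51851800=154.94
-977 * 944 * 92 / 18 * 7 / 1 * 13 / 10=-1930348784 / 45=-42896639.64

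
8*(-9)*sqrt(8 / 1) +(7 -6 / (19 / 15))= 43 / 19 -144*sqrt(2)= -201.38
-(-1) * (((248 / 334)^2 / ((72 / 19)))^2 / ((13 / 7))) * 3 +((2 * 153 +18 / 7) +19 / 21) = 591488444602819 / 1911045560697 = 309.51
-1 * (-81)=81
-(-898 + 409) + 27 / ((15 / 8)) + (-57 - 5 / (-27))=446.59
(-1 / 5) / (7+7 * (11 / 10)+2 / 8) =-4 / 299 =-0.01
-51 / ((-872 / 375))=19125 / 872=21.93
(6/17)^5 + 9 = 12786489/1419857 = 9.01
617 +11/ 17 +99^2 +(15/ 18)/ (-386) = 410202887/ 39372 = 10418.64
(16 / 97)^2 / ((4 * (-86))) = -32 / 404587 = -0.00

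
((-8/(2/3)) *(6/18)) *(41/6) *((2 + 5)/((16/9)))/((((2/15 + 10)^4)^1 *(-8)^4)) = -43588125/17491388530688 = -0.00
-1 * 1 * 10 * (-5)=50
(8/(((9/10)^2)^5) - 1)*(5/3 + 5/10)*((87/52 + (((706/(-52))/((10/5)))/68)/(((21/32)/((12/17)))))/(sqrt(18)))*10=63010545876166475*sqrt(2)/507871068712056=175.46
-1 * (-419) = 419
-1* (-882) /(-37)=-882 /37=-23.84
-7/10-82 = -827/10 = -82.70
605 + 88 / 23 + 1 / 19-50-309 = 109197 / 437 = 249.88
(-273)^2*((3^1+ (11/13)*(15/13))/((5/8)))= 2370816/5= 474163.20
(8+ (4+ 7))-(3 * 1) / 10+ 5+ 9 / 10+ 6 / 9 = 379 / 15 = 25.27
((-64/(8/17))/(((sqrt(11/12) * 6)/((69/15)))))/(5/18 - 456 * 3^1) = 18768 * sqrt(33)/1354045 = 0.08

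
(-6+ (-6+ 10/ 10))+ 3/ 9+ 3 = -23/ 3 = -7.67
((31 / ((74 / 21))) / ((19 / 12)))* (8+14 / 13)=50.43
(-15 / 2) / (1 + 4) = -3 / 2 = -1.50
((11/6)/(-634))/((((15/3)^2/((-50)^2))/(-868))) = 238700/951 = 251.00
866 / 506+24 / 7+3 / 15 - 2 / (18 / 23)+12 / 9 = 328169 / 79695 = 4.12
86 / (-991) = -86 / 991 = -0.09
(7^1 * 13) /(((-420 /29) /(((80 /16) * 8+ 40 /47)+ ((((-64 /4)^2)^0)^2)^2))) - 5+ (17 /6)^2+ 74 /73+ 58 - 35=-72850573 /308790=-235.92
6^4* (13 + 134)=190512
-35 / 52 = -0.67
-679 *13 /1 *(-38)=335426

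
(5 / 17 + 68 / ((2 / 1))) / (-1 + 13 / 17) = -583 / 4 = -145.75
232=232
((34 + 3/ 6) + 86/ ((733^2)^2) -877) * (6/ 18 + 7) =-5350673967569843/ 866038408563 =-6178.33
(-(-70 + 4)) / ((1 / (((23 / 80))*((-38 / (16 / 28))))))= -100947 / 80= -1261.84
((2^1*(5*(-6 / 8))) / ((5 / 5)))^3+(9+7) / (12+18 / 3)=-30311 / 72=-420.99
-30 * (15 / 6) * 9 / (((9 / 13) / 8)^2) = -270400 / 3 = -90133.33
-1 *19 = -19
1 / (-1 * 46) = -1 / 46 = -0.02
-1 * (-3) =3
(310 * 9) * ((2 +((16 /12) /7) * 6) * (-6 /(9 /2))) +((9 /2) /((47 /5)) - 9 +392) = -7440631 /658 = -11307.95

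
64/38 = 32/19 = 1.68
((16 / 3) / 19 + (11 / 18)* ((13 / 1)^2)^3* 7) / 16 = 1290501.03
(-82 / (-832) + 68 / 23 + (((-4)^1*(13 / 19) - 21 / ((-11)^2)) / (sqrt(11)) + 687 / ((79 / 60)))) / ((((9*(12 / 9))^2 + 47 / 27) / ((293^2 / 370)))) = 919525174391907 / 1100511838400 - 15509222793*sqrt(11) / 36819519550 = 834.15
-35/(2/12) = -210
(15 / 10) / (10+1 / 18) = 27 / 181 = 0.15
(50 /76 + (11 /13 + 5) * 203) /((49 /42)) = 1759767 /1729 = 1017.79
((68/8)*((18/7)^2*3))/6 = 1377/49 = 28.10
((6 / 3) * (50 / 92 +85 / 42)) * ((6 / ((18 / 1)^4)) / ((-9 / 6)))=-620 / 3168963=-0.00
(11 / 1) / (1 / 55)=605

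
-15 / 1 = -15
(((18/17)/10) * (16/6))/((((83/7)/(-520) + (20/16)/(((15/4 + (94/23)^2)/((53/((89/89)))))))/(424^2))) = 135941341605888/8613581131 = 15782.21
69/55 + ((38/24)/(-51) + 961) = 32388443/33660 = 962.22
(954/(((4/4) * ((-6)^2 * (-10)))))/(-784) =53/15680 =0.00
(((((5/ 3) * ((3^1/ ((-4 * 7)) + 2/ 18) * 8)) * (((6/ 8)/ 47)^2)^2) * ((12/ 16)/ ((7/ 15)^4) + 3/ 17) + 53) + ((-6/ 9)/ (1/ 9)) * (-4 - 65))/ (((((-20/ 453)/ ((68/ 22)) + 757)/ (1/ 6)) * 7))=0.01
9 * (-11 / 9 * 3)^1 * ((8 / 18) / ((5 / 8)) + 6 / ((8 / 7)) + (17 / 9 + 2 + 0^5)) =-6501 / 20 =-325.05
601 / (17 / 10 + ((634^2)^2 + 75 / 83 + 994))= 498830 / 134101960354061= 0.00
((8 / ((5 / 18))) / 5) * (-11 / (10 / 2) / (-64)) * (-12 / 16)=-297 / 2000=-0.15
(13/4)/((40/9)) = 117/160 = 0.73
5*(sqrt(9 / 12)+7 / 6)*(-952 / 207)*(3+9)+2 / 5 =-560.51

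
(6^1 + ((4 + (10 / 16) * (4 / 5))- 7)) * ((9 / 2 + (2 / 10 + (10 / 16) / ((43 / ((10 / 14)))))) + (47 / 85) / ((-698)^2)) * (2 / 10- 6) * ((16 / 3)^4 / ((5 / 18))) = -619951805095936 / 2225913275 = -278515.71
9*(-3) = -27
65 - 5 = 60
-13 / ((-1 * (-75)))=-13 / 75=-0.17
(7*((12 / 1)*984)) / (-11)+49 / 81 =-6694597 / 891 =-7513.58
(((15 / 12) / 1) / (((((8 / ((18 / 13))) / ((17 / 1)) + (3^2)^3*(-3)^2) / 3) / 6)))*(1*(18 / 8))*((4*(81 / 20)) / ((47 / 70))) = 7026831 / 37746076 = 0.19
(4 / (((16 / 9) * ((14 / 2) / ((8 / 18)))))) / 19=1 / 133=0.01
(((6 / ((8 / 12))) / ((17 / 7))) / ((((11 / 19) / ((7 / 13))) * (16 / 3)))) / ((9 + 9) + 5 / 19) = 477603 / 13496912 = 0.04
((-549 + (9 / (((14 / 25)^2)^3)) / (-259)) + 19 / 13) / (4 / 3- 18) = 41729192701071 / 1267597385600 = 32.92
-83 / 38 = -2.18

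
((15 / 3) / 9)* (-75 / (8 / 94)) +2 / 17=-99851 / 204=-489.47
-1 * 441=-441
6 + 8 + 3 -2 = 15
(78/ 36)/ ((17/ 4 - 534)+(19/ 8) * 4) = -26/ 6243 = -0.00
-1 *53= -53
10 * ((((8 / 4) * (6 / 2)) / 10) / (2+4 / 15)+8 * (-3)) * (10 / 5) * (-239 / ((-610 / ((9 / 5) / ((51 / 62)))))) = -35874378 / 88145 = -406.99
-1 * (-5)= 5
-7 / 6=-1.17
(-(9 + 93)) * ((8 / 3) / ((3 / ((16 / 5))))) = -290.13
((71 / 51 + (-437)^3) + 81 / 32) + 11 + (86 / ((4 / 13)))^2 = -136068518693 / 1632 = -83375317.83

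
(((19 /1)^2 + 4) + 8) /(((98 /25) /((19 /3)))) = 177175 /294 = 602.64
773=773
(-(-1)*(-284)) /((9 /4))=-1136 /9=-126.22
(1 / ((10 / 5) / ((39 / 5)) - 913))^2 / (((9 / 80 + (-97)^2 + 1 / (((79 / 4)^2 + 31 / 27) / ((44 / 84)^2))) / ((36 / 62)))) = 18137699405280 / 244859898711407023115237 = 0.00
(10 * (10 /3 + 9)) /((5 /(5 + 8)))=962 /3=320.67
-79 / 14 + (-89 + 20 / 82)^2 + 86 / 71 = 13155462269 / 1670914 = 7873.21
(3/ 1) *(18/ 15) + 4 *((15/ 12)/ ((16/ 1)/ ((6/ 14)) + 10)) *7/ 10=5217/ 1420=3.67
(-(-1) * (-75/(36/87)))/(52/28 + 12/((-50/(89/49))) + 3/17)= -15098125/133088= -113.44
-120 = -120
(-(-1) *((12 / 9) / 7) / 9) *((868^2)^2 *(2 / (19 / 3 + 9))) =324370127872 / 207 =1567005448.66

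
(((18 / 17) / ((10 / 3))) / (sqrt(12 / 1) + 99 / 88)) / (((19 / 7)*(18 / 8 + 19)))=-18144 / 31435975 + 32256*sqrt(3) / 31435975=0.00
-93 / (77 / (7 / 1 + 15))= -186 / 7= -26.57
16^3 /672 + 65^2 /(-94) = -76693 /1974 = -38.85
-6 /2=-3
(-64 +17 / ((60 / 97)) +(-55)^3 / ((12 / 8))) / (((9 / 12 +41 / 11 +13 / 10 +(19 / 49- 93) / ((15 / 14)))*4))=512603707 / 1490612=343.89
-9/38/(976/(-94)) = 423/18544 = 0.02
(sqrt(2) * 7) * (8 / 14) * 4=22.63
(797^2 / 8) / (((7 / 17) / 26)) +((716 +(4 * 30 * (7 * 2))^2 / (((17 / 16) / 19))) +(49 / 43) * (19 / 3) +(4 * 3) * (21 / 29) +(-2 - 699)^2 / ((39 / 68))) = 434761755780123 / 7716436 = 56342300.48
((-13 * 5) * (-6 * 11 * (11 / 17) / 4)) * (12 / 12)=23595 / 34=693.97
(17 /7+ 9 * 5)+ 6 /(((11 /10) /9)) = 7432 /77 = 96.52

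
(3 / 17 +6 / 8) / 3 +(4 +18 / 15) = 1873 / 340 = 5.51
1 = 1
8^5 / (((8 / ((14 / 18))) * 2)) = 14336 / 9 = 1592.89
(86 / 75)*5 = 86 / 15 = 5.73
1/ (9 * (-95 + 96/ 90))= -5/ 4227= -0.00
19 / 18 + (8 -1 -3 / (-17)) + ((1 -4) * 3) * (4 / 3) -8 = -3601 / 306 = -11.77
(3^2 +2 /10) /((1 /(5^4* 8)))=46000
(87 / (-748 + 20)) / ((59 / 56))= -87 / 767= -0.11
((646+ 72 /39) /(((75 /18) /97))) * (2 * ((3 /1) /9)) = 3267736 /325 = 10054.57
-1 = -1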